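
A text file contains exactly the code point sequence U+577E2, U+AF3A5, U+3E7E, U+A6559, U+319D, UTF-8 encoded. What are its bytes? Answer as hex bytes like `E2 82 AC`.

U+577E2: 4-byte form → F1 97 9F A2.
U+AF3A5: 4-byte form → F2 AF 8E A5.
U+3E7E: 3-byte form → E3 B9 BE.
U+A6559: 4-byte form → F2 A6 95 99.
U+319D: 3-byte form → E3 86 9D.
Concatenated (18 bytes): F1 97 9F A2 F2 AF 8E A5 E3 B9 BE F2 A6 95 99 E3 86 9D.

F1 97 9F A2 F2 AF 8E A5 E3 B9 BE F2 A6 95 99 E3 86 9D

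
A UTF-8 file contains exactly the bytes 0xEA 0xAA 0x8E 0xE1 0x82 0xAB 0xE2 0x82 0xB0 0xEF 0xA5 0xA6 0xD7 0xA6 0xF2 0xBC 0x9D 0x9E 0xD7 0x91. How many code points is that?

Byte at offset 0: 0xEA = 11101010 → 3-byte char (#1). Advance 3.
Byte at offset 3: 0xE1 = 11100001 → 3-byte char (#2). Advance 3.
Byte at offset 6: 0xE2 = 11100010 → 3-byte char (#3). Advance 3.
Byte at offset 9: 0xEF = 11101111 → 3-byte char (#4). Advance 3.
Byte at offset 12: 0xD7 = 11010111 → 2-byte char (#5). Advance 2.
Byte at offset 14: 0xF2 = 11110010 → 4-byte char (#6). Advance 4.
Byte at offset 18: 0xD7 = 11010111 → 2-byte char (#7). Advance 2.
Reached end at offset 20 after 7 code points.

7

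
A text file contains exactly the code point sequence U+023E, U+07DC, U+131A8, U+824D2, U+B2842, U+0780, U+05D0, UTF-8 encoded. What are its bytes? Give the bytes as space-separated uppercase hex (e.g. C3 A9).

C8 BE DF 9C F0 93 86 A8 F2 82 93 92 F2 B2 A1 82 DE 80 D7 90

U+023E: 2-byte form → C8 BE.
U+07DC: 2-byte form → DF 9C.
U+131A8: 4-byte form → F0 93 86 A8.
U+824D2: 4-byte form → F2 82 93 92.
U+B2842: 4-byte form → F2 B2 A1 82.
U+0780: 2-byte form → DE 80.
U+05D0: 2-byte form → D7 90.
Concatenated (20 bytes): C8 BE DF 9C F0 93 86 A8 F2 82 93 92 F2 B2 A1 82 DE 80 D7 90.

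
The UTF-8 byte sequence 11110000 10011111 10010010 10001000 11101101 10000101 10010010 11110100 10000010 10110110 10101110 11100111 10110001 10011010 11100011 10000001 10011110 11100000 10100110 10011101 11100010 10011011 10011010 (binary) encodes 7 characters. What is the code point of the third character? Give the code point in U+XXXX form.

Offset 0: leading byte 0xF0 = 11110000 → 4-byte char #1 = F0 9F 92 88.
Offset 4: leading byte 0xED = 11101101 → 3-byte char #2 = ED 85 92.
Offset 7: leading byte 0xF4 = 11110100 → 4-byte char #3 = F4 82 B6 AE.
Leading byte 0xF4 = 11110100 matches 11110xxx → 4-byte sequence.
Byte 1: 0xF4 = 11110100, payload 100 (3 bits).
Byte 2: 0x82 = 10000010 (10xxxxxx ✓), payload 000010.
Byte 3: 0xB6 = 10110110 (10xxxxxx ✓), payload 110110.
Byte 4: 0xAE = 10101110 (10xxxxxx ✓), payload 101110.
Concatenate: 100000010110110101110 = 0x102DAE (21 bits → U+102DAE).

U+102DAE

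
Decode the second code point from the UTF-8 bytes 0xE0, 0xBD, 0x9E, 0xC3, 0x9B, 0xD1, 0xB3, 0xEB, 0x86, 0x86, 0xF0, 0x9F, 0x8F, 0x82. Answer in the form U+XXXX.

U+00DB

Offset 0: leading byte 0xE0 = 11100000 → 3-byte char #1 = E0 BD 9E.
Offset 3: leading byte 0xC3 = 11000011 → 2-byte char #2 = C3 9B.
Leading byte 0xC3 = 11000011 matches 110xxxxx → 2-byte sequence.
Byte 1: 0xC3 = 11000011, payload 00011 (5 bits).
Byte 2: 0x9B = 10011011 (10xxxxxx ✓), payload 011011.
Concatenate: 00011011011 = 0xDB (11 bits → U+00DB).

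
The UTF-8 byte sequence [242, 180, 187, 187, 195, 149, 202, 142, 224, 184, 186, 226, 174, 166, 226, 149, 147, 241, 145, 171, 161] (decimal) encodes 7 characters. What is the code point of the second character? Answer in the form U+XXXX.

Offset 0: leading byte 0xF2 = 11110010 → 4-byte char #1 = F2 B4 BB BB.
Offset 4: leading byte 0xC3 = 11000011 → 2-byte char #2 = C3 95.
Leading byte 0xC3 = 11000011 matches 110xxxxx → 2-byte sequence.
Byte 1: 0xC3 = 11000011, payload 00011 (5 bits).
Byte 2: 0x95 = 10010101 (10xxxxxx ✓), payload 010101.
Concatenate: 00011010101 = 0xD5 (11 bits → U+00D5).

U+00D5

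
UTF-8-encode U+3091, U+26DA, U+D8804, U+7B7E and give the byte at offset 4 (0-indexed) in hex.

0x9B

U+3091 → 3-byte form E3 82 91 at offsets 0–2.
U+26DA → 3-byte form E2 9B 9A at offsets 3–5.
Offset 4 falls in char 2's range; it's byte 2 of E2 9B 9A = 0x9B.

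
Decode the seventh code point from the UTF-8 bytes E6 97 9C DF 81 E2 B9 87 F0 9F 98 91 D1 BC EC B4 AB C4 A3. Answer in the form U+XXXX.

U+0123

Offset 0: leading byte 0xE6 = 11100110 → 3-byte char #1 = E6 97 9C.
Offset 3: leading byte 0xDF = 11011111 → 2-byte char #2 = DF 81.
Offset 5: leading byte 0xE2 = 11100010 → 3-byte char #3 = E2 B9 87.
Offset 8: leading byte 0xF0 = 11110000 → 4-byte char #4 = F0 9F 98 91.
Offset 12: leading byte 0xD1 = 11010001 → 2-byte char #5 = D1 BC.
Offset 14: leading byte 0xEC = 11101100 → 3-byte char #6 = EC B4 AB.
Offset 17: leading byte 0xC4 = 11000100 → 2-byte char #7 = C4 A3.
Leading byte 0xC4 = 11000100 matches 110xxxxx → 2-byte sequence.
Byte 1: 0xC4 = 11000100, payload 00100 (5 bits).
Byte 2: 0xA3 = 10100011 (10xxxxxx ✓), payload 100011.
Concatenate: 00100100011 = 0x123 (11 bits → U+0123).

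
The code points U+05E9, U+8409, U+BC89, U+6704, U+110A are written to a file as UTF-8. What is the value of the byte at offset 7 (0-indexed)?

U+05E9 → 2-byte form D7 A9 at offsets 0–1.
U+8409 → 3-byte form E8 90 89 at offsets 2–4.
U+BC89 → 3-byte form EB B2 89 at offsets 5–7.
Offset 7 falls in char 3's range; it's byte 3 of EB B2 89 = 0x89.

0x89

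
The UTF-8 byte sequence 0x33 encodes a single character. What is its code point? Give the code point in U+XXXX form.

U+0033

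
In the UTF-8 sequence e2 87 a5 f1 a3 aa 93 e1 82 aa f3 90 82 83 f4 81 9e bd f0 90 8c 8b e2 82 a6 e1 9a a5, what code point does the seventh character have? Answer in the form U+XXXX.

U+20A6

Offset 0: leading byte 0xE2 = 11100010 → 3-byte char #1 = E2 87 A5.
Offset 3: leading byte 0xF1 = 11110001 → 4-byte char #2 = F1 A3 AA 93.
Offset 7: leading byte 0xE1 = 11100001 → 3-byte char #3 = E1 82 AA.
Offset 10: leading byte 0xF3 = 11110011 → 4-byte char #4 = F3 90 82 83.
Offset 14: leading byte 0xF4 = 11110100 → 4-byte char #5 = F4 81 9E BD.
Offset 18: leading byte 0xF0 = 11110000 → 4-byte char #6 = F0 90 8C 8B.
Offset 22: leading byte 0xE2 = 11100010 → 3-byte char #7 = E2 82 A6.
Leading byte 0xE2 = 11100010 matches 1110xxxx → 3-byte sequence.
Byte 1: 0xE2 = 11100010, payload 0010 (4 bits).
Byte 2: 0x82 = 10000010 (10xxxxxx ✓), payload 000010.
Byte 3: 0xA6 = 10100110 (10xxxxxx ✓), payload 100110.
Concatenate: 0010000010100110 = 0x20A6 (16 bits → U+20A6).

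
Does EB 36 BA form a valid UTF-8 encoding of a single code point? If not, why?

invalid (non-continuation byte where continuation expected)

Leading byte 0xEB = 11101011 → 3-byte form.
Byte 2 is 0x36 = 00110110, which is not 10xxxxxx — expected a continuation byte.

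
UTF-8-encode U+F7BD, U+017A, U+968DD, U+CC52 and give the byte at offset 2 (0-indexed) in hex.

0xBD

U+F7BD → 3-byte form EF 9E BD at offsets 0–2.
Offset 2 falls in char 1's range; it's byte 3 of EF 9E BD = 0xBD.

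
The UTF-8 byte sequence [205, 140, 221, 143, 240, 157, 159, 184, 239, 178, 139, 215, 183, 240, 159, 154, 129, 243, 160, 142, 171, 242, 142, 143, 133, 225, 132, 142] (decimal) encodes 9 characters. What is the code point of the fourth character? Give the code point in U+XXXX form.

Offset 0: leading byte 0xCD = 11001101 → 2-byte char #1 = CD 8C.
Offset 2: leading byte 0xDD = 11011101 → 2-byte char #2 = DD 8F.
Offset 4: leading byte 0xF0 = 11110000 → 4-byte char #3 = F0 9D 9F B8.
Offset 8: leading byte 0xEF = 11101111 → 3-byte char #4 = EF B2 8B.
Leading byte 0xEF = 11101111 matches 1110xxxx → 3-byte sequence.
Byte 1: 0xEF = 11101111, payload 1111 (4 bits).
Byte 2: 0xB2 = 10110010 (10xxxxxx ✓), payload 110010.
Byte 3: 0x8B = 10001011 (10xxxxxx ✓), payload 001011.
Concatenate: 1111110010001011 = 0xFC8B (16 bits → U+FC8B).

U+FC8B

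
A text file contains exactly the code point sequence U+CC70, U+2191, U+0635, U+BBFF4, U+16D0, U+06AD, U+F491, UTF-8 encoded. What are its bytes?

U+CC70: 3-byte form → EC B1 B0.
U+2191: 3-byte form → E2 86 91.
U+0635: 2-byte form → D8 B5.
U+BBFF4: 4-byte form → F2 BB BF B4.
U+16D0: 3-byte form → E1 9B 90.
U+06AD: 2-byte form → DA AD.
U+F491: 3-byte form → EF 92 91.
Concatenated (20 bytes): EC B1 B0 E2 86 91 D8 B5 F2 BB BF B4 E1 9B 90 DA AD EF 92 91.

EC B1 B0 E2 86 91 D8 B5 F2 BB BF B4 E1 9B 90 DA AD EF 92 91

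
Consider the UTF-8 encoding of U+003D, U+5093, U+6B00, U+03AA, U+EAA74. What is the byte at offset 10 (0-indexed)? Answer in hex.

U+003D → 1-byte form 3D at offsets 0–0.
U+5093 → 3-byte form E5 82 93 at offsets 1–3.
U+6B00 → 3-byte form E6 AC 80 at offsets 4–6.
U+03AA → 2-byte form CE AA at offsets 7–8.
U+EAA74 → 4-byte form F3 AA A9 B4 at offsets 9–12.
Offset 10 falls in char 5's range; it's byte 2 of F3 AA A9 B4 = 0xAA.

0xAA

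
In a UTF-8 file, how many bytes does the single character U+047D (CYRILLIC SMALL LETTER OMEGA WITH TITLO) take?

U+047D = 0x47D. UTF-8 uses 1 byte below 0x80, 2 below 0x800, 3 below 0x10000, 4 up to 0x10FFFF. 0x47D is in U+0080–U+07FF → 2 bytes.

2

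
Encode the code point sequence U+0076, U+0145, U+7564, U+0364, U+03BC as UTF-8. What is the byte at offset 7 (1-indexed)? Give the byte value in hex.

0xCD

1-indexed offset 7 is 0-indexed offset 6.
U+0076 → 1-byte form 76 at offsets 0–0.
U+0145 → 2-byte form C5 85 at offsets 1–2.
U+7564 → 3-byte form E7 95 A4 at offsets 3–5.
U+0364 → 2-byte form CD A4 at offsets 6–7.
Offset 6 falls in char 4's range; it's byte 1 of CD A4 = 0xCD.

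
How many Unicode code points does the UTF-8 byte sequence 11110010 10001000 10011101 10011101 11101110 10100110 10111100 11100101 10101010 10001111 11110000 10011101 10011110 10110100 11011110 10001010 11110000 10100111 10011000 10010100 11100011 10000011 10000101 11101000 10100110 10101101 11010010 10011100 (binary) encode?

Byte at offset 0: 0xF2 = 11110010 → 4-byte char (#1). Advance 4.
Byte at offset 4: 0xEE = 11101110 → 3-byte char (#2). Advance 3.
Byte at offset 7: 0xE5 = 11100101 → 3-byte char (#3). Advance 3.
Byte at offset 10: 0xF0 = 11110000 → 4-byte char (#4). Advance 4.
Byte at offset 14: 0xDE = 11011110 → 2-byte char (#5). Advance 2.
Byte at offset 16: 0xF0 = 11110000 → 4-byte char (#6). Advance 4.
Byte at offset 20: 0xE3 = 11100011 → 3-byte char (#7). Advance 3.
Byte at offset 23: 0xE8 = 11101000 → 3-byte char (#8). Advance 3.
Byte at offset 26: 0xD2 = 11010010 → 2-byte char (#9). Advance 2.
Reached end at offset 28 after 9 code points.

9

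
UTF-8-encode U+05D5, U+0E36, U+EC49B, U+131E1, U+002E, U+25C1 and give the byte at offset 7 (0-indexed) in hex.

0x92

U+05D5 → 2-byte form D7 95 at offsets 0–1.
U+0E36 → 3-byte form E0 B8 B6 at offsets 2–4.
U+EC49B → 4-byte form F3 AC 92 9B at offsets 5–8.
Offset 7 falls in char 3's range; it's byte 3 of F3 AC 92 9B = 0x92.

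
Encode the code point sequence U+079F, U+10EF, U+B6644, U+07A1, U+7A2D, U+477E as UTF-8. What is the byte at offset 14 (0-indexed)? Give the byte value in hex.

U+079F → 2-byte form DE 9F at offsets 0–1.
U+10EF → 3-byte form E1 83 AF at offsets 2–4.
U+B6644 → 4-byte form F2 B6 99 84 at offsets 5–8.
U+07A1 → 2-byte form DE A1 at offsets 9–10.
U+7A2D → 3-byte form E7 A8 AD at offsets 11–13.
U+477E → 3-byte form E4 9D BE at offsets 14–16.
Offset 14 falls in char 6's range; it's byte 1 of E4 9D BE = 0xE4.

0xE4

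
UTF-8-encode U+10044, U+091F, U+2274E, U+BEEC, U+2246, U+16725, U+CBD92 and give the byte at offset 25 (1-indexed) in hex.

0x92

1-indexed offset 25 is 0-indexed offset 24.
U+10044 → 4-byte form F0 90 81 84 at offsets 0–3.
U+091F → 3-byte form E0 A4 9F at offsets 4–6.
U+2274E → 4-byte form F0 A2 9D 8E at offsets 7–10.
U+BEEC → 3-byte form EB BB AC at offsets 11–13.
U+2246 → 3-byte form E2 89 86 at offsets 14–16.
U+16725 → 4-byte form F0 96 9C A5 at offsets 17–20.
U+CBD92 → 4-byte form F3 8B B6 92 at offsets 21–24.
Offset 24 falls in char 7's range; it's byte 4 of F3 8B B6 92 = 0x92.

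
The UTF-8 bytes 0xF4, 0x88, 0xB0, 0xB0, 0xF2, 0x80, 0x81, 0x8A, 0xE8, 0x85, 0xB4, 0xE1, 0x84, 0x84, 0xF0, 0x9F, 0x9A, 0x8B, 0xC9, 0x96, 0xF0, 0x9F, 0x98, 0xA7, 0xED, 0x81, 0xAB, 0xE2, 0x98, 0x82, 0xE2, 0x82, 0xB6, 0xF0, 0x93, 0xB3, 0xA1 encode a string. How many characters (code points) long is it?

Byte at offset 0: 0xF4 = 11110100 → 4-byte char (#1). Advance 4.
Byte at offset 4: 0xF2 = 11110010 → 4-byte char (#2). Advance 4.
Byte at offset 8: 0xE8 = 11101000 → 3-byte char (#3). Advance 3.
Byte at offset 11: 0xE1 = 11100001 → 3-byte char (#4). Advance 3.
Byte at offset 14: 0xF0 = 11110000 → 4-byte char (#5). Advance 4.
Byte at offset 18: 0xC9 = 11001001 → 2-byte char (#6). Advance 2.
Byte at offset 20: 0xF0 = 11110000 → 4-byte char (#7). Advance 4.
Byte at offset 24: 0xED = 11101101 → 3-byte char (#8). Advance 3.
Byte at offset 27: 0xE2 = 11100010 → 3-byte char (#9). Advance 3.
Byte at offset 30: 0xE2 = 11100010 → 3-byte char (#10). Advance 3.
Byte at offset 33: 0xF0 = 11110000 → 4-byte char (#11). Advance 4.
Reached end at offset 37 after 11 code points.

11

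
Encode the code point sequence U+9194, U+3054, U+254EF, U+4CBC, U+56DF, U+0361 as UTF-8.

E9 86 94 E3 81 94 F0 A5 93 AF E4 B2 BC E5 9B 9F CD A1

U+9194: 3-byte form → E9 86 94.
U+3054: 3-byte form → E3 81 94.
U+254EF: 4-byte form → F0 A5 93 AF.
U+4CBC: 3-byte form → E4 B2 BC.
U+56DF: 3-byte form → E5 9B 9F.
U+0361: 2-byte form → CD A1.
Concatenated (18 bytes): E9 86 94 E3 81 94 F0 A5 93 AF E4 B2 BC E5 9B 9F CD A1.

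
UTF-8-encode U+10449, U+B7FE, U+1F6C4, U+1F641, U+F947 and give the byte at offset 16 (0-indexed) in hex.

0xA5

U+10449 → 4-byte form F0 90 91 89 at offsets 0–3.
U+B7FE → 3-byte form EB 9F BE at offsets 4–6.
U+1F6C4 → 4-byte form F0 9F 9B 84 at offsets 7–10.
U+1F641 → 4-byte form F0 9F 99 81 at offsets 11–14.
U+F947 → 3-byte form EF A5 87 at offsets 15–17.
Offset 16 falls in char 5's range; it's byte 2 of EF A5 87 = 0xA5.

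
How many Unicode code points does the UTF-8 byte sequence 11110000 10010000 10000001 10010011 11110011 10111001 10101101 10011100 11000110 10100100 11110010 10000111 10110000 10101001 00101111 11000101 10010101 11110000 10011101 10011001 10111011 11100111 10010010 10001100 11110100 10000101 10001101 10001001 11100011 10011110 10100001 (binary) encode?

10

Byte at offset 0: 0xF0 = 11110000 → 4-byte char (#1). Advance 4.
Byte at offset 4: 0xF3 = 11110011 → 4-byte char (#2). Advance 4.
Byte at offset 8: 0xC6 = 11000110 → 2-byte char (#3). Advance 2.
Byte at offset 10: 0xF2 = 11110010 → 4-byte char (#4). Advance 4.
Byte at offset 14: 0x2F = 00101111 → 1-byte char (#5). Advance 1.
Byte at offset 15: 0xC5 = 11000101 → 2-byte char (#6). Advance 2.
Byte at offset 17: 0xF0 = 11110000 → 4-byte char (#7). Advance 4.
Byte at offset 21: 0xE7 = 11100111 → 3-byte char (#8). Advance 3.
Byte at offset 24: 0xF4 = 11110100 → 4-byte char (#9). Advance 4.
Byte at offset 28: 0xE3 = 11100011 → 3-byte char (#10). Advance 3.
Reached end at offset 31 after 10 code points.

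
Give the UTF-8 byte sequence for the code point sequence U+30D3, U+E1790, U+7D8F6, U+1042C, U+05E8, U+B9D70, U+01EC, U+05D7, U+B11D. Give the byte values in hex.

E3 83 93 F3 A1 9E 90 F1 BD A3 B6 F0 90 90 AC D7 A8 F2 B9 B5 B0 C7 AC D7 97 EB 84 9D

U+30D3: 3-byte form → E3 83 93.
U+E1790: 4-byte form → F3 A1 9E 90.
U+7D8F6: 4-byte form → F1 BD A3 B6.
U+1042C: 4-byte form → F0 90 90 AC.
U+05E8: 2-byte form → D7 A8.
U+B9D70: 4-byte form → F2 B9 B5 B0.
U+01EC: 2-byte form → C7 AC.
U+05D7: 2-byte form → D7 97.
U+B11D: 3-byte form → EB 84 9D.
Concatenated (28 bytes): E3 83 93 F3 A1 9E 90 F1 BD A3 B6 F0 90 90 AC D7 A8 F2 B9 B5 B0 C7 AC D7 97 EB 84 9D.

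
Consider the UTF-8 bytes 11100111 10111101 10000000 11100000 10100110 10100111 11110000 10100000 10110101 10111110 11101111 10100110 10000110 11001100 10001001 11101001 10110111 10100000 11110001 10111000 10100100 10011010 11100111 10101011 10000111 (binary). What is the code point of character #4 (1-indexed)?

Offset 0: leading byte 0xE7 = 11100111 → 3-byte char #1 = E7 BD 80.
Offset 3: leading byte 0xE0 = 11100000 → 3-byte char #2 = E0 A6 A7.
Offset 6: leading byte 0xF0 = 11110000 → 4-byte char #3 = F0 A0 B5 BE.
Offset 10: leading byte 0xEF = 11101111 → 3-byte char #4 = EF A6 86.
Leading byte 0xEF = 11101111 matches 1110xxxx → 3-byte sequence.
Byte 1: 0xEF = 11101111, payload 1111 (4 bits).
Byte 2: 0xA6 = 10100110 (10xxxxxx ✓), payload 100110.
Byte 3: 0x86 = 10000110 (10xxxxxx ✓), payload 000110.
Concatenate: 1111100110000110 = 0xF986 (16 bits → U+F986).

U+F986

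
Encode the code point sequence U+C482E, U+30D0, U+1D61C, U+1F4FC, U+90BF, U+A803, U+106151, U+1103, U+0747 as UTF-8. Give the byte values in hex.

F3 84 A0 AE E3 83 90 F0 9D 98 9C F0 9F 93 BC E9 82 BF EA A0 83 F4 86 85 91 E1 84 83 DD 87

U+C482E: 4-byte form → F3 84 A0 AE.
U+30D0: 3-byte form → E3 83 90.
U+1D61C: 4-byte form → F0 9D 98 9C.
U+1F4FC: 4-byte form → F0 9F 93 BC.
U+90BF: 3-byte form → E9 82 BF.
U+A803: 3-byte form → EA A0 83.
U+106151: 4-byte form → F4 86 85 91.
U+1103: 3-byte form → E1 84 83.
U+0747: 2-byte form → DD 87.
Concatenated (30 bytes): F3 84 A0 AE E3 83 90 F0 9D 98 9C F0 9F 93 BC E9 82 BF EA A0 83 F4 86 85 91 E1 84 83 DD 87.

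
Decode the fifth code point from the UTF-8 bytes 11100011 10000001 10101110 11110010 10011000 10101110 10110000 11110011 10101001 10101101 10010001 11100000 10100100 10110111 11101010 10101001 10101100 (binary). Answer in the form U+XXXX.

U+AA6C

Offset 0: leading byte 0xE3 = 11100011 → 3-byte char #1 = E3 81 AE.
Offset 3: leading byte 0xF2 = 11110010 → 4-byte char #2 = F2 98 AE B0.
Offset 7: leading byte 0xF3 = 11110011 → 4-byte char #3 = F3 A9 AD 91.
Offset 11: leading byte 0xE0 = 11100000 → 3-byte char #4 = E0 A4 B7.
Offset 14: leading byte 0xEA = 11101010 → 3-byte char #5 = EA A9 AC.
Leading byte 0xEA = 11101010 matches 1110xxxx → 3-byte sequence.
Byte 1: 0xEA = 11101010, payload 1010 (4 bits).
Byte 2: 0xA9 = 10101001 (10xxxxxx ✓), payload 101001.
Byte 3: 0xAC = 10101100 (10xxxxxx ✓), payload 101100.
Concatenate: 1010101001101100 = 0xAA6C (16 bits → U+AA6C).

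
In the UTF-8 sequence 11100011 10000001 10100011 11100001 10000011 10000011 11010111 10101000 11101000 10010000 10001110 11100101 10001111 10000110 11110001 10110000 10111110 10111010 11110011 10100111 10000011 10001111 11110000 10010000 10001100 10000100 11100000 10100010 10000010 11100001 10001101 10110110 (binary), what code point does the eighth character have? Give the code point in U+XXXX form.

Offset 0: leading byte 0xE3 = 11100011 → 3-byte char #1 = E3 81 A3.
Offset 3: leading byte 0xE1 = 11100001 → 3-byte char #2 = E1 83 83.
Offset 6: leading byte 0xD7 = 11010111 → 2-byte char #3 = D7 A8.
Offset 8: leading byte 0xE8 = 11101000 → 3-byte char #4 = E8 90 8E.
Offset 11: leading byte 0xE5 = 11100101 → 3-byte char #5 = E5 8F 86.
Offset 14: leading byte 0xF1 = 11110001 → 4-byte char #6 = F1 B0 BE BA.
Offset 18: leading byte 0xF3 = 11110011 → 4-byte char #7 = F3 A7 83 8F.
Offset 22: leading byte 0xF0 = 11110000 → 4-byte char #8 = F0 90 8C 84.
Leading byte 0xF0 = 11110000 matches 11110xxx → 4-byte sequence.
Byte 1: 0xF0 = 11110000, payload 000 (3 bits).
Byte 2: 0x90 = 10010000 (10xxxxxx ✓), payload 010000.
Byte 3: 0x8C = 10001100 (10xxxxxx ✓), payload 001100.
Byte 4: 0x84 = 10000100 (10xxxxxx ✓), payload 000100.
Concatenate: 000010000001100000100 = 0x10304 (21 bits → U+10304).

U+10304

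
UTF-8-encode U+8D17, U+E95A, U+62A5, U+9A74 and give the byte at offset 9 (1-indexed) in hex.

1-indexed offset 9 is 0-indexed offset 8.
U+8D17 → 3-byte form E8 B4 97 at offsets 0–2.
U+E95A → 3-byte form EE A5 9A at offsets 3–5.
U+62A5 → 3-byte form E6 8A A5 at offsets 6–8.
Offset 8 falls in char 3's range; it's byte 3 of E6 8A A5 = 0xA5.

0xA5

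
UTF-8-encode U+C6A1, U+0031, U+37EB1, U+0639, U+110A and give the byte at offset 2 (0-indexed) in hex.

U+C6A1 → 3-byte form EC 9A A1 at offsets 0–2.
Offset 2 falls in char 1's range; it's byte 3 of EC 9A A1 = 0xA1.

0xA1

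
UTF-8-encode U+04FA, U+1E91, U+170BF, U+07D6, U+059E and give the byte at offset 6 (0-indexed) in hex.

U+04FA → 2-byte form D3 BA at offsets 0–1.
U+1E91 → 3-byte form E1 BA 91 at offsets 2–4.
U+170BF → 4-byte form F0 97 82 BF at offsets 5–8.
Offset 6 falls in char 3's range; it's byte 2 of F0 97 82 BF = 0x97.

0x97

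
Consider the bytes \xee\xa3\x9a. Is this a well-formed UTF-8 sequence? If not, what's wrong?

valid

Leading byte 0xEE = 11101110 → 3-byte form.
Continuation bytes 0xA3=10100011, 0x9A=10011010 all match 10xxxxxx.
Decoded value 0xE8DA is ≥ 0x800 (shortest form) and not a surrogate.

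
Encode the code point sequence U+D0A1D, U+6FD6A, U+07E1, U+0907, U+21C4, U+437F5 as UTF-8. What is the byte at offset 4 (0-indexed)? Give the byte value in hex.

U+D0A1D → 4-byte form F3 90 A8 9D at offsets 0–3.
U+6FD6A → 4-byte form F1 AF B5 AA at offsets 4–7.
Offset 4 falls in char 2's range; it's byte 1 of F1 AF B5 AA = 0xF1.

0xF1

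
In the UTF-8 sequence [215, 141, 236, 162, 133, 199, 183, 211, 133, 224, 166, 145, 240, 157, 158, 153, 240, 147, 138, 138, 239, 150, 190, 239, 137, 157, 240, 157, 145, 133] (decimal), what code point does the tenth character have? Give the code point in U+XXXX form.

Offset 0: leading byte 0xD7 = 11010111 → 2-byte char #1 = D7 8D.
Offset 2: leading byte 0xEC = 11101100 → 3-byte char #2 = EC A2 85.
Offset 5: leading byte 0xC7 = 11000111 → 2-byte char #3 = C7 B7.
Offset 7: leading byte 0xD3 = 11010011 → 2-byte char #4 = D3 85.
Offset 9: leading byte 0xE0 = 11100000 → 3-byte char #5 = E0 A6 91.
Offset 12: leading byte 0xF0 = 11110000 → 4-byte char #6 = F0 9D 9E 99.
Offset 16: leading byte 0xF0 = 11110000 → 4-byte char #7 = F0 93 8A 8A.
Offset 20: leading byte 0xEF = 11101111 → 3-byte char #8 = EF 96 BE.
Offset 23: leading byte 0xEF = 11101111 → 3-byte char #9 = EF 89 9D.
Offset 26: leading byte 0xF0 = 11110000 → 4-byte char #10 = F0 9D 91 85.
Leading byte 0xF0 = 11110000 matches 11110xxx → 4-byte sequence.
Byte 1: 0xF0 = 11110000, payload 000 (3 bits).
Byte 2: 0x9D = 10011101 (10xxxxxx ✓), payload 011101.
Byte 3: 0x91 = 10010001 (10xxxxxx ✓), payload 010001.
Byte 4: 0x85 = 10000101 (10xxxxxx ✓), payload 000101.
Concatenate: 000011101010001000101 = 0x1D445 (21 bits → U+1D445).

U+1D445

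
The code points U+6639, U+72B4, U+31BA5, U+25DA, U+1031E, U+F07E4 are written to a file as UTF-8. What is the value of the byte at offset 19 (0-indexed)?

U+6639 → 3-byte form E6 98 B9 at offsets 0–2.
U+72B4 → 3-byte form E7 8A B4 at offsets 3–5.
U+31BA5 → 4-byte form F0 B1 AE A5 at offsets 6–9.
U+25DA → 3-byte form E2 97 9A at offsets 10–12.
U+1031E → 4-byte form F0 90 8C 9E at offsets 13–16.
U+F07E4 → 4-byte form F3 B0 9F A4 at offsets 17–20.
Offset 19 falls in char 6's range; it's byte 3 of F3 B0 9F A4 = 0x9F.

0x9F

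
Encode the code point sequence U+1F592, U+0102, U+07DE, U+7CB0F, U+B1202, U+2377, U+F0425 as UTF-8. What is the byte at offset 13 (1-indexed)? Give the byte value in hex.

1-indexed offset 13 is 0-indexed offset 12.
U+1F592 → 4-byte form F0 9F 96 92 at offsets 0–3.
U+0102 → 2-byte form C4 82 at offsets 4–5.
U+07DE → 2-byte form DF 9E at offsets 6–7.
U+7CB0F → 4-byte form F1 BC AC 8F at offsets 8–11.
U+B1202 → 4-byte form F2 B1 88 82 at offsets 12–15.
Offset 12 falls in char 5's range; it's byte 1 of F2 B1 88 82 = 0xF2.

0xF2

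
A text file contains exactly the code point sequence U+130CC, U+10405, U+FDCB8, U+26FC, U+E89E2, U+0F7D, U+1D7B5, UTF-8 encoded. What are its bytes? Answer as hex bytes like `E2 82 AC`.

F0 93 83 8C F0 90 90 85 F3 BD B2 B8 E2 9B BC F3 A8 A7 A2 E0 BD BD F0 9D 9E B5

U+130CC: 4-byte form → F0 93 83 8C.
U+10405: 4-byte form → F0 90 90 85.
U+FDCB8: 4-byte form → F3 BD B2 B8.
U+26FC: 3-byte form → E2 9B BC.
U+E89E2: 4-byte form → F3 A8 A7 A2.
U+0F7D: 3-byte form → E0 BD BD.
U+1D7B5: 4-byte form → F0 9D 9E B5.
Concatenated (26 bytes): F0 93 83 8C F0 90 90 85 F3 BD B2 B8 E2 9B BC F3 A8 A7 A2 E0 BD BD F0 9D 9E B5.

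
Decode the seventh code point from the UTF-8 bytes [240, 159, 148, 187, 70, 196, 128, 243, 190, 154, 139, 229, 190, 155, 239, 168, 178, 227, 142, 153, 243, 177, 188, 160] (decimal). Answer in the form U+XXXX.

U+3399

Offset 0: leading byte 0xF0 = 11110000 → 4-byte char #1 = F0 9F 94 BB.
Offset 4: leading byte 0x46 = 01000110 → 1-byte char #2 = 46.
Offset 5: leading byte 0xC4 = 11000100 → 2-byte char #3 = C4 80.
Offset 7: leading byte 0xF3 = 11110011 → 4-byte char #4 = F3 BE 9A 8B.
Offset 11: leading byte 0xE5 = 11100101 → 3-byte char #5 = E5 BE 9B.
Offset 14: leading byte 0xEF = 11101111 → 3-byte char #6 = EF A8 B2.
Offset 17: leading byte 0xE3 = 11100011 → 3-byte char #7 = E3 8E 99.
Leading byte 0xE3 = 11100011 matches 1110xxxx → 3-byte sequence.
Byte 1: 0xE3 = 11100011, payload 0011 (4 bits).
Byte 2: 0x8E = 10001110 (10xxxxxx ✓), payload 001110.
Byte 3: 0x99 = 10011001 (10xxxxxx ✓), payload 011001.
Concatenate: 0011001110011001 = 0x3399 (16 bits → U+3399).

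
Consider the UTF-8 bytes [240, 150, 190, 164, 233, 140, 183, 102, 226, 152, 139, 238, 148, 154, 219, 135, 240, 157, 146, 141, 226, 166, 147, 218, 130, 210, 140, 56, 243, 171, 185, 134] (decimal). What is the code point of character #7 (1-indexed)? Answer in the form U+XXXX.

Offset 0: leading byte 0xF0 = 11110000 → 4-byte char #1 = F0 96 BE A4.
Offset 4: leading byte 0xE9 = 11101001 → 3-byte char #2 = E9 8C B7.
Offset 7: leading byte 0x66 = 01100110 → 1-byte char #3 = 66.
Offset 8: leading byte 0xE2 = 11100010 → 3-byte char #4 = E2 98 8B.
Offset 11: leading byte 0xEE = 11101110 → 3-byte char #5 = EE 94 9A.
Offset 14: leading byte 0xDB = 11011011 → 2-byte char #6 = DB 87.
Offset 16: leading byte 0xF0 = 11110000 → 4-byte char #7 = F0 9D 92 8D.
Leading byte 0xF0 = 11110000 matches 11110xxx → 4-byte sequence.
Byte 1: 0xF0 = 11110000, payload 000 (3 bits).
Byte 2: 0x9D = 10011101 (10xxxxxx ✓), payload 011101.
Byte 3: 0x92 = 10010010 (10xxxxxx ✓), payload 010010.
Byte 4: 0x8D = 10001101 (10xxxxxx ✓), payload 001101.
Concatenate: 000011101010010001101 = 0x1D48D (21 bits → U+1D48D).

U+1D48D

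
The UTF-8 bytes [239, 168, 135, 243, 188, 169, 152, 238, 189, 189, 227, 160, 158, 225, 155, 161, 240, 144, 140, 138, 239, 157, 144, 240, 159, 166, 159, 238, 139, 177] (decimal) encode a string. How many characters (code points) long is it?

Byte at offset 0: 0xEF = 11101111 → 3-byte char (#1). Advance 3.
Byte at offset 3: 0xF3 = 11110011 → 4-byte char (#2). Advance 4.
Byte at offset 7: 0xEE = 11101110 → 3-byte char (#3). Advance 3.
Byte at offset 10: 0xE3 = 11100011 → 3-byte char (#4). Advance 3.
Byte at offset 13: 0xE1 = 11100001 → 3-byte char (#5). Advance 3.
Byte at offset 16: 0xF0 = 11110000 → 4-byte char (#6). Advance 4.
Byte at offset 20: 0xEF = 11101111 → 3-byte char (#7). Advance 3.
Byte at offset 23: 0xF0 = 11110000 → 4-byte char (#8). Advance 4.
Byte at offset 27: 0xEE = 11101110 → 3-byte char (#9). Advance 3.
Reached end at offset 30 after 9 code points.

9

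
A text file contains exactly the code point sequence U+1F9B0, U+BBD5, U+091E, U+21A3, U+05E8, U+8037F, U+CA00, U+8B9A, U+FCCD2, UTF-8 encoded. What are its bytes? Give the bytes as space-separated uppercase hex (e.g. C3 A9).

U+1F9B0: 4-byte form → F0 9F A6 B0.
U+BBD5: 3-byte form → EB AF 95.
U+091E: 3-byte form → E0 A4 9E.
U+21A3: 3-byte form → E2 86 A3.
U+05E8: 2-byte form → D7 A8.
U+8037F: 4-byte form → F2 80 8D BF.
U+CA00: 3-byte form → EC A8 80.
U+8B9A: 3-byte form → E8 AE 9A.
U+FCCD2: 4-byte form → F3 BC B3 92.
Concatenated (29 bytes): F0 9F A6 B0 EB AF 95 E0 A4 9E E2 86 A3 D7 A8 F2 80 8D BF EC A8 80 E8 AE 9A F3 BC B3 92.

F0 9F A6 B0 EB AF 95 E0 A4 9E E2 86 A3 D7 A8 F2 80 8D BF EC A8 80 E8 AE 9A F3 BC B3 92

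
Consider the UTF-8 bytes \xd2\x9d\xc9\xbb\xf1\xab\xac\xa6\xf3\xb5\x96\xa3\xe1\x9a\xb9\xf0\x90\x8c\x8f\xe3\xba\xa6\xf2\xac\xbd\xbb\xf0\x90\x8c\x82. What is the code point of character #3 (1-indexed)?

Offset 0: leading byte 0xD2 = 11010010 → 2-byte char #1 = D2 9D.
Offset 2: leading byte 0xC9 = 11001001 → 2-byte char #2 = C9 BB.
Offset 4: leading byte 0xF1 = 11110001 → 4-byte char #3 = F1 AB AC A6.
Leading byte 0xF1 = 11110001 matches 11110xxx → 4-byte sequence.
Byte 1: 0xF1 = 11110001, payload 001 (3 bits).
Byte 2: 0xAB = 10101011 (10xxxxxx ✓), payload 101011.
Byte 3: 0xAC = 10101100 (10xxxxxx ✓), payload 101100.
Byte 4: 0xA6 = 10100110 (10xxxxxx ✓), payload 100110.
Concatenate: 001101011101100100110 = 0x6BB26 (21 bits → U+6BB26).

U+6BB26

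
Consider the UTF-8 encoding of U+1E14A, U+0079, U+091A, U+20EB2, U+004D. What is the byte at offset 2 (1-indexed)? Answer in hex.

1-indexed offset 2 is 0-indexed offset 1.
U+1E14A → 4-byte form F0 9E 85 8A at offsets 0–3.
Offset 1 falls in char 1's range; it's byte 2 of F0 9E 85 8A = 0x9E.

0x9E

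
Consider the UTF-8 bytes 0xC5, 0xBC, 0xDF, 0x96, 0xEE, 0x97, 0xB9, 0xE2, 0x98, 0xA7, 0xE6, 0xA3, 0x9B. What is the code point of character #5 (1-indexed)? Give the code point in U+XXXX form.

Offset 0: leading byte 0xC5 = 11000101 → 2-byte char #1 = C5 BC.
Offset 2: leading byte 0xDF = 11011111 → 2-byte char #2 = DF 96.
Offset 4: leading byte 0xEE = 11101110 → 3-byte char #3 = EE 97 B9.
Offset 7: leading byte 0xE2 = 11100010 → 3-byte char #4 = E2 98 A7.
Offset 10: leading byte 0xE6 = 11100110 → 3-byte char #5 = E6 A3 9B.
Leading byte 0xE6 = 11100110 matches 1110xxxx → 3-byte sequence.
Byte 1: 0xE6 = 11100110, payload 0110 (4 bits).
Byte 2: 0xA3 = 10100011 (10xxxxxx ✓), payload 100011.
Byte 3: 0x9B = 10011011 (10xxxxxx ✓), payload 011011.
Concatenate: 0110100011011011 = 0x68DB (16 bits → U+68DB).

U+68DB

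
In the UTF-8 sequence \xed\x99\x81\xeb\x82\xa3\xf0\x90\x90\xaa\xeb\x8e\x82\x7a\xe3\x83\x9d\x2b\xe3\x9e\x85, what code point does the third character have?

U+1042A

Offset 0: leading byte 0xED = 11101101 → 3-byte char #1 = ED 99 81.
Offset 3: leading byte 0xEB = 11101011 → 3-byte char #2 = EB 82 A3.
Offset 6: leading byte 0xF0 = 11110000 → 4-byte char #3 = F0 90 90 AA.
Leading byte 0xF0 = 11110000 matches 11110xxx → 4-byte sequence.
Byte 1: 0xF0 = 11110000, payload 000 (3 bits).
Byte 2: 0x90 = 10010000 (10xxxxxx ✓), payload 010000.
Byte 3: 0x90 = 10010000 (10xxxxxx ✓), payload 010000.
Byte 4: 0xAA = 10101010 (10xxxxxx ✓), payload 101010.
Concatenate: 000010000010000101010 = 0x1042A (21 bits → U+1042A).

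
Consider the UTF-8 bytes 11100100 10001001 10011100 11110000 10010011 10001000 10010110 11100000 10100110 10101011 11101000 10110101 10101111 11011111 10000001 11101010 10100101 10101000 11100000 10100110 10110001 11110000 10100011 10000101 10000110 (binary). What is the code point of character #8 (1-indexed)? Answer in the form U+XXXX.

Offset 0: leading byte 0xE4 = 11100100 → 3-byte char #1 = E4 89 9C.
Offset 3: leading byte 0xF0 = 11110000 → 4-byte char #2 = F0 93 88 96.
Offset 7: leading byte 0xE0 = 11100000 → 3-byte char #3 = E0 A6 AB.
Offset 10: leading byte 0xE8 = 11101000 → 3-byte char #4 = E8 B5 AF.
Offset 13: leading byte 0xDF = 11011111 → 2-byte char #5 = DF 81.
Offset 15: leading byte 0xEA = 11101010 → 3-byte char #6 = EA A5 A8.
Offset 18: leading byte 0xE0 = 11100000 → 3-byte char #7 = E0 A6 B1.
Offset 21: leading byte 0xF0 = 11110000 → 4-byte char #8 = F0 A3 85 86.
Leading byte 0xF0 = 11110000 matches 11110xxx → 4-byte sequence.
Byte 1: 0xF0 = 11110000, payload 000 (3 bits).
Byte 2: 0xA3 = 10100011 (10xxxxxx ✓), payload 100011.
Byte 3: 0x85 = 10000101 (10xxxxxx ✓), payload 000101.
Byte 4: 0x86 = 10000110 (10xxxxxx ✓), payload 000110.
Concatenate: 000100011000101000110 = 0x23146 (21 bits → U+23146).

U+23146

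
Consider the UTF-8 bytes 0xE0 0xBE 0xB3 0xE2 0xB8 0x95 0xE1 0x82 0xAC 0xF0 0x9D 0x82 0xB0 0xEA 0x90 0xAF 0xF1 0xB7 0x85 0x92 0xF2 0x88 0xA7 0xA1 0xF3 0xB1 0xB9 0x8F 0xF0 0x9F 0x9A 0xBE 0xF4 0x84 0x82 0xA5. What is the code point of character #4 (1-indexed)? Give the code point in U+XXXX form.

U+1D0B0

Offset 0: leading byte 0xE0 = 11100000 → 3-byte char #1 = E0 BE B3.
Offset 3: leading byte 0xE2 = 11100010 → 3-byte char #2 = E2 B8 95.
Offset 6: leading byte 0xE1 = 11100001 → 3-byte char #3 = E1 82 AC.
Offset 9: leading byte 0xF0 = 11110000 → 4-byte char #4 = F0 9D 82 B0.
Leading byte 0xF0 = 11110000 matches 11110xxx → 4-byte sequence.
Byte 1: 0xF0 = 11110000, payload 000 (3 bits).
Byte 2: 0x9D = 10011101 (10xxxxxx ✓), payload 011101.
Byte 3: 0x82 = 10000010 (10xxxxxx ✓), payload 000010.
Byte 4: 0xB0 = 10110000 (10xxxxxx ✓), payload 110000.
Concatenate: 000011101000010110000 = 0x1D0B0 (21 bits → U+1D0B0).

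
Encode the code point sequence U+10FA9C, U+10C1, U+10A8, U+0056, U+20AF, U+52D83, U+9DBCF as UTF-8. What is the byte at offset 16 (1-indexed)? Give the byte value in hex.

0x92

1-indexed offset 16 is 0-indexed offset 15.
U+10FA9C → 4-byte form F4 8F AA 9C at offsets 0–3.
U+10C1 → 3-byte form E1 83 81 at offsets 4–6.
U+10A8 → 3-byte form E1 82 A8 at offsets 7–9.
U+0056 → 1-byte form 56 at offsets 10–10.
U+20AF → 3-byte form E2 82 AF at offsets 11–13.
U+52D83 → 4-byte form F1 92 B6 83 at offsets 14–17.
Offset 15 falls in char 6's range; it's byte 2 of F1 92 B6 83 = 0x92.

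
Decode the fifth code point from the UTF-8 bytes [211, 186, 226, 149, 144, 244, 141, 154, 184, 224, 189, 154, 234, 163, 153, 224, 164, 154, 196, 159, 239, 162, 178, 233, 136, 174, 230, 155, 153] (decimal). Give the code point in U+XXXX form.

U+A8D9

Offset 0: leading byte 0xD3 = 11010011 → 2-byte char #1 = D3 BA.
Offset 2: leading byte 0xE2 = 11100010 → 3-byte char #2 = E2 95 90.
Offset 5: leading byte 0xF4 = 11110100 → 4-byte char #3 = F4 8D 9A B8.
Offset 9: leading byte 0xE0 = 11100000 → 3-byte char #4 = E0 BD 9A.
Offset 12: leading byte 0xEA = 11101010 → 3-byte char #5 = EA A3 99.
Leading byte 0xEA = 11101010 matches 1110xxxx → 3-byte sequence.
Byte 1: 0xEA = 11101010, payload 1010 (4 bits).
Byte 2: 0xA3 = 10100011 (10xxxxxx ✓), payload 100011.
Byte 3: 0x99 = 10011001 (10xxxxxx ✓), payload 011001.
Concatenate: 1010100011011001 = 0xA8D9 (16 bits → U+A8D9).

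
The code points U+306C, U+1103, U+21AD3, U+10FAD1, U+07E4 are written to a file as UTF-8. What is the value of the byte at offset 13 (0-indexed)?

0x91

U+306C → 3-byte form E3 81 AC at offsets 0–2.
U+1103 → 3-byte form E1 84 83 at offsets 3–5.
U+21AD3 → 4-byte form F0 A1 AB 93 at offsets 6–9.
U+10FAD1 → 4-byte form F4 8F AB 91 at offsets 10–13.
Offset 13 falls in char 4's range; it's byte 4 of F4 8F AB 91 = 0x91.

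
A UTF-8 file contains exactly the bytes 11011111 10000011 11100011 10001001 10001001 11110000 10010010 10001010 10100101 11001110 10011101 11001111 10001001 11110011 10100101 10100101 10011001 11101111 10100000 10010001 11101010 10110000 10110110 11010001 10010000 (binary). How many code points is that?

Byte at offset 0: 0xDF = 11011111 → 2-byte char (#1). Advance 2.
Byte at offset 2: 0xE3 = 11100011 → 3-byte char (#2). Advance 3.
Byte at offset 5: 0xF0 = 11110000 → 4-byte char (#3). Advance 4.
Byte at offset 9: 0xCE = 11001110 → 2-byte char (#4). Advance 2.
Byte at offset 11: 0xCF = 11001111 → 2-byte char (#5). Advance 2.
Byte at offset 13: 0xF3 = 11110011 → 4-byte char (#6). Advance 4.
Byte at offset 17: 0xEF = 11101111 → 3-byte char (#7). Advance 3.
Byte at offset 20: 0xEA = 11101010 → 3-byte char (#8). Advance 3.
Byte at offset 23: 0xD1 = 11010001 → 2-byte char (#9). Advance 2.
Reached end at offset 25 after 9 code points.

9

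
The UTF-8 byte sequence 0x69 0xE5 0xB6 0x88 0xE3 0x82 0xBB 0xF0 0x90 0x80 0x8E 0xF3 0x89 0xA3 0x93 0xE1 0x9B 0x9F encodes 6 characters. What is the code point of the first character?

Offset 0: leading byte 0x69 = 01101001 → 1-byte char #1 = 69.
Leading byte 0x69 = 01101001 matches 0xxxxxxx → 1-byte sequence.
Byte 1: 0x69 = 01101001, payload 1101001 (7 bits).
Concatenate: 1101001 = 0x69 (7 bits → U+0069).

U+0069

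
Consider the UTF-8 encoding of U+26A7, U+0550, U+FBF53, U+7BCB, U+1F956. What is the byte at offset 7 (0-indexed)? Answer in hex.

0xBD

U+26A7 → 3-byte form E2 9A A7 at offsets 0–2.
U+0550 → 2-byte form D5 90 at offsets 3–4.
U+FBF53 → 4-byte form F3 BB BD 93 at offsets 5–8.
Offset 7 falls in char 3's range; it's byte 3 of F3 BB BD 93 = 0xBD.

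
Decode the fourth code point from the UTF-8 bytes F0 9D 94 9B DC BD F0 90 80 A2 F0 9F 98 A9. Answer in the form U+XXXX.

Offset 0: leading byte 0xF0 = 11110000 → 4-byte char #1 = F0 9D 94 9B.
Offset 4: leading byte 0xDC = 11011100 → 2-byte char #2 = DC BD.
Offset 6: leading byte 0xF0 = 11110000 → 4-byte char #3 = F0 90 80 A2.
Offset 10: leading byte 0xF0 = 11110000 → 4-byte char #4 = F0 9F 98 A9.
Leading byte 0xF0 = 11110000 matches 11110xxx → 4-byte sequence.
Byte 1: 0xF0 = 11110000, payload 000 (3 bits).
Byte 2: 0x9F = 10011111 (10xxxxxx ✓), payload 011111.
Byte 3: 0x98 = 10011000 (10xxxxxx ✓), payload 011000.
Byte 4: 0xA9 = 10101001 (10xxxxxx ✓), payload 101001.
Concatenate: 000011111011000101001 = 0x1F629 (21 bits → U+1F629).

U+1F629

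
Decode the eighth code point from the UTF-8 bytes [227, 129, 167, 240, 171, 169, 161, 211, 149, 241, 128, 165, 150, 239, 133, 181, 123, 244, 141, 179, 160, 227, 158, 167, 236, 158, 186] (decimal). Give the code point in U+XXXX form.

Offset 0: leading byte 0xE3 = 11100011 → 3-byte char #1 = E3 81 A7.
Offset 3: leading byte 0xF0 = 11110000 → 4-byte char #2 = F0 AB A9 A1.
Offset 7: leading byte 0xD3 = 11010011 → 2-byte char #3 = D3 95.
Offset 9: leading byte 0xF1 = 11110001 → 4-byte char #4 = F1 80 A5 96.
Offset 13: leading byte 0xEF = 11101111 → 3-byte char #5 = EF 85 B5.
Offset 16: leading byte 0x7B = 01111011 → 1-byte char #6 = 7B.
Offset 17: leading byte 0xF4 = 11110100 → 4-byte char #7 = F4 8D B3 A0.
Offset 21: leading byte 0xE3 = 11100011 → 3-byte char #8 = E3 9E A7.
Leading byte 0xE3 = 11100011 matches 1110xxxx → 3-byte sequence.
Byte 1: 0xE3 = 11100011, payload 0011 (4 bits).
Byte 2: 0x9E = 10011110 (10xxxxxx ✓), payload 011110.
Byte 3: 0xA7 = 10100111 (10xxxxxx ✓), payload 100111.
Concatenate: 0011011110100111 = 0x37A7 (16 bits → U+37A7).

U+37A7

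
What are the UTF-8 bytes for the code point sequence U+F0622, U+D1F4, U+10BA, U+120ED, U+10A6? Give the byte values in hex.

F3 B0 98 A2 ED 87 B4 E1 82 BA F0 92 83 AD E1 82 A6

U+F0622: 4-byte form → F3 B0 98 A2.
U+D1F4: 3-byte form → ED 87 B4.
U+10BA: 3-byte form → E1 82 BA.
U+120ED: 4-byte form → F0 92 83 AD.
U+10A6: 3-byte form → E1 82 A6.
Concatenated (17 bytes): F3 B0 98 A2 ED 87 B4 E1 82 BA F0 92 83 AD E1 82 A6.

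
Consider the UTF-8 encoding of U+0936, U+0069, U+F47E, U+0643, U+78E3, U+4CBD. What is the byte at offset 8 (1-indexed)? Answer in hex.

1-indexed offset 8 is 0-indexed offset 7.
U+0936 → 3-byte form E0 A4 B6 at offsets 0–2.
U+0069 → 1-byte form 69 at offsets 3–3.
U+F47E → 3-byte form EF 91 BE at offsets 4–6.
U+0643 → 2-byte form D9 83 at offsets 7–8.
Offset 7 falls in char 4's range; it's byte 1 of D9 83 = 0xD9.

0xD9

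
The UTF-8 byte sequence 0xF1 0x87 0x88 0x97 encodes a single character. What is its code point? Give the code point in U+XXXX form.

Leading byte 0xF1 = 11110001 matches 11110xxx → 4-byte sequence.
Byte 1: 0xF1 = 11110001, payload 001 (3 bits).
Byte 2: 0x87 = 10000111 (10xxxxxx ✓), payload 000111.
Byte 3: 0x88 = 10001000 (10xxxxxx ✓), payload 001000.
Byte 4: 0x97 = 10010111 (10xxxxxx ✓), payload 010111.
Concatenate: 001000111001000010111 = 0x47217 (21 bits → U+47217).

U+47217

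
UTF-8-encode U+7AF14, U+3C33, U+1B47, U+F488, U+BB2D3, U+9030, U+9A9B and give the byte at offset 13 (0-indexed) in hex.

0xF2

U+7AF14 → 4-byte form F1 BA BC 94 at offsets 0–3.
U+3C33 → 3-byte form E3 B0 B3 at offsets 4–6.
U+1B47 → 3-byte form E1 AD 87 at offsets 7–9.
U+F488 → 3-byte form EF 92 88 at offsets 10–12.
U+BB2D3 → 4-byte form F2 BB 8B 93 at offsets 13–16.
Offset 13 falls in char 5's range; it's byte 1 of F2 BB 8B 93 = 0xF2.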